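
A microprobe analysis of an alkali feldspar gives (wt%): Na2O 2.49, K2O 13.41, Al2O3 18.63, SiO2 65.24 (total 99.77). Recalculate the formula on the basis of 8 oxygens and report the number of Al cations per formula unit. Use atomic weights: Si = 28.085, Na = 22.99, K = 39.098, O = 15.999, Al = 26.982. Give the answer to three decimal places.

1.007 Al apfu

2.49 wt% Na2O ÷ 61.979 g/mol = 0.04017 mol, giving 0.08034 Na and 0.04017 O.
13.41 wt% K2O ÷ 94.195 g/mol = 0.14236 mol, giving 0.28472 K and 0.14236 O.
18.63 wt% Al2O3 ÷ 101.961 g/mol = 0.18272 mol, giving 0.36544 Al and 0.54816 O.
65.24 wt% SiO2 ÷ 60.083 g/mol = 1.08583 mol, giving 1.08583 Si and 2.17166 O.
Oxygen sums to 2.90235; scaling by 8/2.90235 = 2.75639 puts the formula on 8 O.
Al: 0.36544 × 2.75639 = 1.007 atoms per formula unit.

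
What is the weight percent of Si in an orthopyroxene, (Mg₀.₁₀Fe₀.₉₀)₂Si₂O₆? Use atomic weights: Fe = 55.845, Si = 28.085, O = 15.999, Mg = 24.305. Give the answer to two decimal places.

21.81 weight percent

Molar mass of (Mg₀.₁₀Fe₀.₉₀)₂Si₂O₆: 0.20×24.305 + 1.80×55.845 + 2×28.085 + 6×15.999 = 257.546 g/mol.
Mass of Si per formula unit: 2 × 28.085 = 56.170 g.
Weight fraction Si = 56.170 / 257.546 = 0.2181.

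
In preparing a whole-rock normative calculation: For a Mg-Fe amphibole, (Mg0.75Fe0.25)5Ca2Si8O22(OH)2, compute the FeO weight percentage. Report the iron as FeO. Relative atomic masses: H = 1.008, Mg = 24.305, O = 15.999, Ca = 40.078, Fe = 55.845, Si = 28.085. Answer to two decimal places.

10.54 wt%

M((Mg0.75Fe0.25)5Ca2Si8O22(OH)2) = 851.778 g/mol; M(FeO) = 71.844 g/mol.
Moles FeO per formula unit = 1.25 Fe ÷ 1 = 1.2500.
FeO fraction = (1.2500 × 71.844) / 851.778 = 89.805/851.778 = 0.1054.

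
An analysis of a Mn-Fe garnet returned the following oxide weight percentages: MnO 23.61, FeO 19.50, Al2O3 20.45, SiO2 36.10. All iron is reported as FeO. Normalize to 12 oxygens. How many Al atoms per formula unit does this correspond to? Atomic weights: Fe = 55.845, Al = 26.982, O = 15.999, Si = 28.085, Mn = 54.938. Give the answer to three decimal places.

23.61 wt% MnO ÷ 70.937 g/mol = 0.33283 mol, giving 0.33283 Mn and 0.33283 O.
19.50 wt% FeO ÷ 71.844 g/mol = 0.27142 mol, giving 0.27142 Fe and 0.27142 O.
20.45 wt% Al2O3 ÷ 101.961 g/mol = 0.20057 mol, giving 0.40114 Al and 0.60171 O.
36.10 wt% SiO2 ÷ 60.083 g/mol = 0.60084 mol, giving 0.60084 Si and 1.20168 O.
Oxygen sums to 2.40764; scaling by 12/2.40764 = 4.98413 puts the formula on 12 O.
Al: 0.40114 × 4.98413 = 1.999 atoms per formula unit.

1.999 Al apfu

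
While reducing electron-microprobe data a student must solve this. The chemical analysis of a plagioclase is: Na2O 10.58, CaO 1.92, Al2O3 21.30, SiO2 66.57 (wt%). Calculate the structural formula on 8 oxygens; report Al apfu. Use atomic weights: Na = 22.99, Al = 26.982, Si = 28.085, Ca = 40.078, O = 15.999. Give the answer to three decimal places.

1.097 Al apfu

Na2O: 10.58/61.979 = 0.17070 mol → 0.34140 mol Na, 0.17070 mol O.
CaO: 1.92/56.077 = 0.03424 mol → 0.03424 mol Ca, 0.03424 mol O.
Al2O3: 21.30/101.961 = 0.20890 mol → 0.41780 mol Al, 0.62670 mol O.
SiO2: 66.57/60.083 = 1.10797 mol → 1.10797 mol Si, 2.21594 mol O.
Total oxygen = 3.04758 mol. Normalization factor = 8/3.04758 = 2.62503.
Al per 8 O = 0.41780 × 2.62503 = 1.097.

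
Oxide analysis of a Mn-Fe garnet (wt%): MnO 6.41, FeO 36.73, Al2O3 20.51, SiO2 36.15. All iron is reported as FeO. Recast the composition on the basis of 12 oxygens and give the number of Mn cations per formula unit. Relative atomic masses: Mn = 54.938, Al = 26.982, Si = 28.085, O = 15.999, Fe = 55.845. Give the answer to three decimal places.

0.450 Mn apfu

6.41 wt% MnO ÷ 70.937 g/mol = 0.09036 mol, giving 0.09036 Mn and 0.09036 O.
36.73 wt% FeO ÷ 71.844 g/mol = 0.51125 mol, giving 0.51125 Fe and 0.51125 O.
20.51 wt% Al2O3 ÷ 101.961 g/mol = 0.20116 mol, giving 0.40232 Al and 0.60348 O.
36.15 wt% SiO2 ÷ 60.083 g/mol = 0.60167 mol, giving 0.60167 Si and 1.20334 O.
Oxygen sums to 2.40843; scaling by 12/2.40843 = 4.98250 puts the formula on 12 O.
Mn: 0.09036 × 4.98250 = 0.450 atoms per formula unit.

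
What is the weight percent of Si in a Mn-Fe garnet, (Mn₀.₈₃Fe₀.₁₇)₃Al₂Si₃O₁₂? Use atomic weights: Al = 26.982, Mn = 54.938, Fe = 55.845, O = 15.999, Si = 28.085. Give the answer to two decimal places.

Molar mass of (Mn₀.₈₃Fe₀.₁₇)₃Al₂Si₃O₁₂: 2.49·54.938 + 0.51·55.845 + 2·26.982 + 3·28.085 + 12·15.999 = 495.484 g/mol.
Mass of Si per formula unit: 3 × 28.085 = 84.255 g.
Weight fraction Si = 84.255 / 495.484 = 0.1700.

17.00 weight percent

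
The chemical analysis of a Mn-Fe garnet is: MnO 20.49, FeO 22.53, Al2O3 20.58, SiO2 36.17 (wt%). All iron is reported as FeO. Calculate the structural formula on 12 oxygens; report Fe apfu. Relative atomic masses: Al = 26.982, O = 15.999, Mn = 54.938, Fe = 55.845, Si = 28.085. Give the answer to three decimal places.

1.560 Fe apfu

MnO: 20.49/70.937 = 0.28885 mol → 0.28885 mol Mn, 0.28885 mol O.
FeO: 22.53/71.844 = 0.31360 mol → 0.31360 mol Fe, 0.31360 mol O.
Al2O3: 20.58/101.961 = 0.20184 mol → 0.40368 mol Al, 0.60552 mol O.
SiO2: 36.17/60.083 = 0.60200 mol → 0.60200 mol Si, 1.20400 mol O.
Total oxygen = 2.41197 mol. Normalization factor = 12/2.41197 = 4.97519.
Fe per 12 O = 0.31360 × 4.97519 = 1.560.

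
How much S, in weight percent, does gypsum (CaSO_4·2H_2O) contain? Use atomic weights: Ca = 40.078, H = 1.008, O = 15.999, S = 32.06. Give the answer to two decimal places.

18.62 weight percent

M(CaSO_4·2H_2O) = 172.164 g/mol.
S contributes 1 × 32.06 = 32.060 g per mole.
32.060/172.164 = 0.1862 → 18.62%.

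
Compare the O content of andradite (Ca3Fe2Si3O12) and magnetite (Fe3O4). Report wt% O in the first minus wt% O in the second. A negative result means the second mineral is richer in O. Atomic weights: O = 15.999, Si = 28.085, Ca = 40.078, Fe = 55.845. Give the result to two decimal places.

10.14 percentage points

First mineral: 191.988 g O in 508.167 g formula = 37.78 wt% O.
Second mineral: 63.996 g O in 231.531 g formula = 27.64 wt% O.
37.78% − 27.64% gives a difference of 10.14 percentage points.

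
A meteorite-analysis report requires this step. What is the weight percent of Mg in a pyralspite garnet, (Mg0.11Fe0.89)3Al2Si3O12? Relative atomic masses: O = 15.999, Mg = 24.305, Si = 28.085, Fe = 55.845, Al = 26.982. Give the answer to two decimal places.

Formula mass = 0.33×24.305 + 2.67×55.845 + 2×26.982 + 3×28.085 + 12×15.999 = 487.334 g/mol, of which 8.021 g is Mg.
So Mg makes up 8.021/487.334 = 0.0165 of the mass, i.e. 1.65%.

1.65 mass %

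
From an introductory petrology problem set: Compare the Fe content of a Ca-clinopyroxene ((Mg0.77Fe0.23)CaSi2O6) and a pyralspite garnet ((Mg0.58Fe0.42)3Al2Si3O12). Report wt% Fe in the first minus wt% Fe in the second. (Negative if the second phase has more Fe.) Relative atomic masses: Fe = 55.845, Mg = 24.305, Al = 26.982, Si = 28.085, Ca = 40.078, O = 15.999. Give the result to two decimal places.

M((Mg0.77Fe0.23)CaSi2O6) = 223.801 g/mol, so wt% Fe = 12.844/223.801 × 100 = 5.74%.
M((Mg0.58Fe0.42)3Al2Si3O12) = 442.862 g/mol, so wt% Fe = 70.365/442.862 × 100 = 15.89%.
5.74 − 15.89 = -10.15 pp.

-10.15 percentage points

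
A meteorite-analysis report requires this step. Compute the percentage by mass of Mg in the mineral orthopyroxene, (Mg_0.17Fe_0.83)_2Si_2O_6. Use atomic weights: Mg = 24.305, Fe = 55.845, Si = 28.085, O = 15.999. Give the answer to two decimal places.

3.26 mass %

M((Mg_0.17Fe_0.83)_2Si_2O_6) = 253.130 g/mol.
Mg contributes 0.34 × 24.305 = 8.264 g per mole.
8.264/253.130 = 0.0326 → 3.26%.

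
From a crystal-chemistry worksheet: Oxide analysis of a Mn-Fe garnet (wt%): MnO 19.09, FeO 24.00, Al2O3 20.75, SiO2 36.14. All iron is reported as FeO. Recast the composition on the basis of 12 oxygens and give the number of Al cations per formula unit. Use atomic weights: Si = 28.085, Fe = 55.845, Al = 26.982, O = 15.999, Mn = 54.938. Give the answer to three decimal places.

MnO: 19.09/70.937 = 0.26911 mol → 0.26911 mol Mn, 0.26911 mol O.
FeO: 24.00/71.844 = 0.33406 mol → 0.33406 mol Fe, 0.33406 mol O.
Al2O3: 20.75/101.961 = 0.20351 mol → 0.40702 mol Al, 0.61053 mol O.
SiO2: 36.14/60.083 = 0.60150 mol → 0.60150 mol Si, 1.20300 mol O.
Total oxygen = 2.41670 mol. Normalization factor = 12/2.41670 = 4.96545.
Al per 12 O = 0.40702 × 4.96545 = 2.021.

2.021 Al apfu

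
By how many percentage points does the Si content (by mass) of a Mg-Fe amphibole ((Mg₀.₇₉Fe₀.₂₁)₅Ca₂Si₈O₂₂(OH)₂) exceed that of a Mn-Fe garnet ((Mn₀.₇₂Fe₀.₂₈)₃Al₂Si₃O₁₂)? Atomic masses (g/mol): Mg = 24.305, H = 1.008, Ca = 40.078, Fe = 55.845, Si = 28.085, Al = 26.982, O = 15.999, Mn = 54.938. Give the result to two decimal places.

9.58 percentage points

First mineral: 224.680 g Si in 845.470 g formula = 26.57 wt% Si.
Second mineral: 84.255 g Si in 495.783 g formula = 16.99 wt% Si.
26.57% − 16.99% gives a difference of 9.58 percentage points.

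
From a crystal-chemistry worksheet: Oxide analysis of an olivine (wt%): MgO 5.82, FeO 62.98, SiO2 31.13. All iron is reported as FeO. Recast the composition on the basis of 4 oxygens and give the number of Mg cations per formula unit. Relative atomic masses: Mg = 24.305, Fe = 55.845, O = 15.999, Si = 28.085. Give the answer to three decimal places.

0.281 Mg apfu

5.82 wt% MgO ÷ 40.304 g/mol = 0.14440 mol, giving 0.14440 Mg and 0.14440 O.
62.98 wt% FeO ÷ 71.844 g/mol = 0.87662 mol, giving 0.87662 Fe and 0.87662 O.
31.13 wt% SiO2 ÷ 60.083 g/mol = 0.51812 mol, giving 0.51812 Si and 1.03624 O.
Oxygen sums to 2.05726; scaling by 4/2.05726 = 1.94433 puts the formula on 4 O.
Mg: 0.14440 × 1.94433 = 0.281 atoms per formula unit.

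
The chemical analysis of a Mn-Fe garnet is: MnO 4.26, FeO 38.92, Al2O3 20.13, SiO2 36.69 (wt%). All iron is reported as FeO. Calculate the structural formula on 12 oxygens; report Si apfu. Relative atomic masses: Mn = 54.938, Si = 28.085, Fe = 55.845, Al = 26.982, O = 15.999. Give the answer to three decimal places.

4.26 wt% MnO ÷ 70.937 g/mol = 0.06005 mol, giving 0.06005 Mn and 0.06005 O.
38.92 wt% FeO ÷ 71.844 g/mol = 0.54173 mol, giving 0.54173 Fe and 0.54173 O.
20.13 wt% Al2O3 ÷ 101.961 g/mol = 0.19743 mol, giving 0.39486 Al and 0.59229 O.
36.69 wt% SiO2 ÷ 60.083 g/mol = 0.61066 mol, giving 0.61066 Si and 1.22132 O.
Oxygen sums to 2.41539; scaling by 12/2.41539 = 4.96814 puts the formula on 12 O.
Si: 0.61066 × 4.96814 = 3.034 atoms per formula unit.

3.034 Si apfu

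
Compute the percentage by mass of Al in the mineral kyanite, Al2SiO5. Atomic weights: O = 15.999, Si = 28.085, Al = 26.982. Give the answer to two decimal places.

M(Al2SiO5) = 162.044 g/mol.
Al contributes 2 × 26.982 = 53.964 g per mole.
53.964/162.044 = 0.3330 → 33.30%.

33.30 wt%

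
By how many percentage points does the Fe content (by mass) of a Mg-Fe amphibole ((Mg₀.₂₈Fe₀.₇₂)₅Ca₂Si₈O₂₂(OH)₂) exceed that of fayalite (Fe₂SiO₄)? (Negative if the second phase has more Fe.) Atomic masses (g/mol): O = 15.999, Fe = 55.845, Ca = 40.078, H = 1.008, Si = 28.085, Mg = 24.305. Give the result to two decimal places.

Fe in (Mg₀.₂₈Fe₀.₇₂)₅Ca₂Si₈O₂₂(OH)₂: molar mass 925.897 g/mol; 3.60×55.845 = 201.042 g → 21.71 wt%.
Fe in Fe₂SiO₄: molar mass 203.771 g/mol; 2×55.845 = 111.690 g → 54.81 wt%.
Difference = 21.71 − 54.81 = -33.10 percentage points.

-33.10 percentage points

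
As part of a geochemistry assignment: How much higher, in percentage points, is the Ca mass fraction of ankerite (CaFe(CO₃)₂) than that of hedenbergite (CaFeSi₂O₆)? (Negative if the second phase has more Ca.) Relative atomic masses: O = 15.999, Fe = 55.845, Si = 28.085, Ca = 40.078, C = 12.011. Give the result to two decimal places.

2.41 percentage points

M(CaFe(CO₃)₂) = 215.939 g/mol, so wt% Ca = 40.078/215.939 × 100 = 18.56%.
M(CaFeSi₂O₆) = 248.087 g/mol, so wt% Ca = 40.078/248.087 × 100 = 16.15%.
18.56 − 16.15 = 2.41 pp.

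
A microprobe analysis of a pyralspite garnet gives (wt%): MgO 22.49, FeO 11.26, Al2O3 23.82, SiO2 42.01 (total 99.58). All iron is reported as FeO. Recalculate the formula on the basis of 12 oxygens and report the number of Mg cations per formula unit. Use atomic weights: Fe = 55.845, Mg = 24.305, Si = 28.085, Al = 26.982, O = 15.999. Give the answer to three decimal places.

MgO (M=40.304): mol = 0.55801; Mg = 0.55801, O = 0.55801.
FeO (M=71.844): mol = 0.15673; Fe = 0.15673, O = 0.15673.
Al2O3 (M=101.961): mol = 0.23362; Al = 0.46724, O = 0.70086.
SiO2 (M=60.083): mol = 0.69920; Si = 0.69920, O = 1.39840.
ΣO = 2.81400; factor = 12/ΣO = 4.26439.
Mg apfu = 0.55801 × 4.26439 = 2.380.

2.380 Mg apfu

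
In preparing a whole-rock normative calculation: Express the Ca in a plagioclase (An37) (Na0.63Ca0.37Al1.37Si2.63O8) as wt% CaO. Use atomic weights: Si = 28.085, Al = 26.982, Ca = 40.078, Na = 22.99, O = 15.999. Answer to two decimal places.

7.74 wt%

Formula mass = 268.133 g/mol.
0.37 Ca → 0.3700 mol CaO per formula unit; M(CaO) = 56.077, so CaO mass = 20.748 g.
20.748/268.133 × 100 = 7.74 wt%.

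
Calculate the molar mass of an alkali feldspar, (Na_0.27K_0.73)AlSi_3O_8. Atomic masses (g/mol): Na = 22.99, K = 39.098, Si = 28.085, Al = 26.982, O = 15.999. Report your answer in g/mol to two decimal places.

273.98 g/mol

The formula mass is the sum 0.27(22.99) + 0.73(39.098) + 1(26.982) + 3(28.085) + 8(15.999).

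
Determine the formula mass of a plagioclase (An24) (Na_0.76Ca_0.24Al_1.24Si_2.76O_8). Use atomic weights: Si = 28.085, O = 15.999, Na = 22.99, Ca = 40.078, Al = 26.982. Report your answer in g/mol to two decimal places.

Na: 0.76 × 22.99 = 17.4724
Ca: 0.24 × 40.078 = 9.6187
Al: 1.24 × 26.982 = 33.4577
Si: 2.76 × 28.085 = 77.5146
O: 8 × 15.999 = 127.9920
Summing the contributions gives the formula mass.

266.06 g/mol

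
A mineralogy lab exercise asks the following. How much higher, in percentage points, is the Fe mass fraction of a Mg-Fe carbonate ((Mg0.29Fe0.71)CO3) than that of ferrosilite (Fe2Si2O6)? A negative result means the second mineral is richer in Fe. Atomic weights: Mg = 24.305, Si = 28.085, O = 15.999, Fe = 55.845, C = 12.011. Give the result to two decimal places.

-5.17 percentage points

First mineral: 39.650 g Fe in 106.706 g formula = 37.16 wt% Fe.
Second mineral: 111.690 g Fe in 263.854 g formula = 42.33 wt% Fe.
37.16% − 42.33% gives a difference of -5.17 percentage points.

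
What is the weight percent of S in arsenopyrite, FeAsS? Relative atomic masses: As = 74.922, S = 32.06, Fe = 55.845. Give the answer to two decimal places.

Molar mass of FeAsS: 1·55.845 + 1·74.922 + 1·32.06 = 162.827 g/mol.
Mass of S per formula unit: 1 × 32.06 = 32.060 g.
Weight fraction S = 32.060 / 162.827 = 0.1969.

19.69 weight percent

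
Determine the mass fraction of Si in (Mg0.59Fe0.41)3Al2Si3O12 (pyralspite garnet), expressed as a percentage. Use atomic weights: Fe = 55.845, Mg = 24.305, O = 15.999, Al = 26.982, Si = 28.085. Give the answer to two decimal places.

19.07 weight percent

M((Mg0.59Fe0.41)3Al2Si3O12) = 441.916 g/mol.
Si contributes 3 × 28.085 = 84.255 g per mole.
84.255/441.916 = 0.1907 → 19.07%.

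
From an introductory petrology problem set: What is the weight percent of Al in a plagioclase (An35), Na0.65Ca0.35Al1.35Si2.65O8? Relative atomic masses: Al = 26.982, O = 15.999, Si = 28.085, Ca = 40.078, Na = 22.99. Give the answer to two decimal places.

13.60 mass %

Molar mass of Na0.65Ca0.35Al1.35Si2.65O8: 0.65×22.99 + 0.35×40.078 + 1.35×26.982 + 2.65×28.085 + 8×15.999 = 267.814 g/mol.
Mass of Al per formula unit: 1.35 × 26.982 = 36.426 g.
Weight fraction Al = 36.426 / 267.814 = 0.1360.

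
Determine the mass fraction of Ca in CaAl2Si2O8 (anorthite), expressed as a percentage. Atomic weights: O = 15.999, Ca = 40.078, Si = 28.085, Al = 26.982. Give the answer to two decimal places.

14.41 wt%

M(CaAl2Si2O8) = 278.204 g/mol.
Ca contributes 1 × 40.078 = 40.078 g per mole.
40.078/278.204 = 0.1441 → 14.41%.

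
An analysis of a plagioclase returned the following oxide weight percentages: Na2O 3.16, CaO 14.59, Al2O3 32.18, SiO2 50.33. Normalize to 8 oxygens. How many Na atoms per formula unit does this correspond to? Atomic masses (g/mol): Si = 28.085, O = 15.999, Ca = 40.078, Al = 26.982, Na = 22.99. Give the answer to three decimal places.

0.278 Na apfu

Na2O: 3.16/61.979 = 0.05099 mol → 0.10198 mol Na, 0.05099 mol O.
CaO: 14.59/56.077 = 0.26018 mol → 0.26018 mol Ca, 0.26018 mol O.
Al2O3: 32.18/101.961 = 0.31561 mol → 0.63122 mol Al, 0.94683 mol O.
SiO2: 50.33/60.083 = 0.83767 mol → 0.83767 mol Si, 1.67534 mol O.
Total oxygen = 2.93334 mol. Normalization factor = 8/2.93334 = 2.72727.
Na per 8 O = 0.10198 × 2.72727 = 0.278.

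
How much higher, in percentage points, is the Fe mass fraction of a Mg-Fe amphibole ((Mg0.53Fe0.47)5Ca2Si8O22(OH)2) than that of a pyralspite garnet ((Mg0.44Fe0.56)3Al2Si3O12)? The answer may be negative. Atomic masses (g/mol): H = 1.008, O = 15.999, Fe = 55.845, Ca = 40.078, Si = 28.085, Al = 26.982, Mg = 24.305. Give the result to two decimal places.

Fe in (Mg0.53Fe0.47)5Ca2Si8O22(OH)2: molar mass 886.472 g/mol; 2.35×55.845 = 131.236 g → 14.80 wt%.
Fe in (Mg0.44Fe0.56)3Al2Si3O12: molar mass 456.109 g/mol; 1.68×55.845 = 93.820 g → 20.57 wt%.
Difference = 14.80 − 20.57 = -5.77 percentage points.

-5.77 percentage points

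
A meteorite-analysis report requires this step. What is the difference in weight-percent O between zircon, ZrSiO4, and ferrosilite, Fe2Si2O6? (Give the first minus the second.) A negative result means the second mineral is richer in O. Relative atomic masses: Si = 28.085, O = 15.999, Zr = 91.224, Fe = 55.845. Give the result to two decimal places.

O in ZrSiO4: molar mass 183.305 g/mol; 4×15.999 = 63.996 g → 34.91 wt%.
O in Fe2Si2O6: molar mass 263.854 g/mol; 6×15.999 = 95.994 g → 36.38 wt%.
Difference = 34.91 − 36.38 = -1.47 percentage points.

-1.47 percentage points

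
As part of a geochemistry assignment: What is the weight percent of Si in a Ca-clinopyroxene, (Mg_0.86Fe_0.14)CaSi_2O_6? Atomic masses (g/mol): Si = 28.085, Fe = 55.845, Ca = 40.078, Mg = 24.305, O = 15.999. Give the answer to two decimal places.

M((Mg_0.86Fe_0.14)CaSi_2O_6) = 220.963 g/mol.
Si contributes 2 × 28.085 = 56.170 g per mole.
56.170/220.963 = 0.2542 → 25.42%.

25.42 weight percent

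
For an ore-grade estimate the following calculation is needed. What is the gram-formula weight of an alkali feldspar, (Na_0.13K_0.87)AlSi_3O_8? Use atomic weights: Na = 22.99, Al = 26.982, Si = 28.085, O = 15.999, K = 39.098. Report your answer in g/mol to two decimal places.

Na: 0.13 × 22.99 = 2.9887
K: 0.87 × 39.098 = 34.0153
Al: 1 × 26.982 = 26.9820
Si: 3 × 28.085 = 84.2550
O: 8 × 15.999 = 127.9920
Summing the contributions gives the formula mass.

276.23 g/mol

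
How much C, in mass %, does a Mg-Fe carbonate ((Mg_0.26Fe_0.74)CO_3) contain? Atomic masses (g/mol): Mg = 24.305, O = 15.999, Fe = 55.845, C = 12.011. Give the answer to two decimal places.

Formula mass = 0.26*24.305 + 0.74*55.845 + 1*12.011 + 3*15.999 = 107.653 g/mol, of which 12.011 g is C.
So C makes up 12.011/107.653 = 0.1116 of the mass, i.e. 11.16%.

11.16 mass %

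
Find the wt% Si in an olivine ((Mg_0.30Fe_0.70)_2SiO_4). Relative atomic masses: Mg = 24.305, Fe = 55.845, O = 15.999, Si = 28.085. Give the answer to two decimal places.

15.19 weight percent

Formula mass = 0.60×24.305 + 1.40×55.845 + 1×28.085 + 4×15.999 = 184.847 g/mol, of which 28.085 g is Si.
So Si makes up 28.085/184.847 = 0.1519 of the mass, i.e. 15.19%.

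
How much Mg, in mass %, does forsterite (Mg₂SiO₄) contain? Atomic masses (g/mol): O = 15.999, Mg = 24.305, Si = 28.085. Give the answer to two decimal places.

Molar mass of Mg₂SiO₄: 2*24.305 + 1*28.085 + 4*15.999 = 140.691 g/mol.
Mass of Mg per formula unit: 2 × 24.305 = 48.610 g.
Weight fraction Mg = 48.610 / 140.691 = 0.3455.

34.55 mass %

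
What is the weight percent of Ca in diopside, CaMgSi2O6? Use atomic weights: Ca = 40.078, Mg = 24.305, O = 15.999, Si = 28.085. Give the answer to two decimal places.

18.51 mass %

Formula mass = 1*40.078 + 1*24.305 + 2*28.085 + 6*15.999 = 216.547 g/mol, of which 40.078 g is Ca.
So Ca makes up 40.078/216.547 = 0.1851 of the mass, i.e. 18.51%.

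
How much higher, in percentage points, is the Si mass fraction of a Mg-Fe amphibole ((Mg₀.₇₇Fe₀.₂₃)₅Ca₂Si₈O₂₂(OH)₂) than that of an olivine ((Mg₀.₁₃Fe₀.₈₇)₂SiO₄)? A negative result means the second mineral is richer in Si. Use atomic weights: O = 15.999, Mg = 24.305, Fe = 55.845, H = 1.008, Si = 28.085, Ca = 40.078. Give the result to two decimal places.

12.12 percentage points

First mineral: 224.680 g Si in 848.624 g formula = 26.48 wt% Si.
Second mineral: 28.085 g Si in 195.571 g formula = 14.36 wt% Si.
26.48% − 14.36% gives a difference of 12.12 percentage points.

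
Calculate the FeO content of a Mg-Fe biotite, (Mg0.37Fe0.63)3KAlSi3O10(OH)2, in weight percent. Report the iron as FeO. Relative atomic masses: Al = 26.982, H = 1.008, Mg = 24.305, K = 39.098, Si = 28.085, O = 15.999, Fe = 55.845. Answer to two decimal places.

28.47 wt%

Molar mass of (Mg0.37Fe0.63)3KAlSi3O10(OH)2 = 1.11×24.305 + 1.89×55.845 + 1×39.098 + 1×26.982 + 3×28.085 + 12×15.999 + 2×1.008 = 476.865 g/mol.
Each formula unit contains 1.89 Fe, equivalent to 1.89/1 = 1.8900 mol FeO.
M(FeO) = 1×55.845 + 1×15.999 = 71.844 g/mol.
Mass of FeO per formula unit = 1.8900 × 71.844 = 135.785 g.
FeO wt% = 135.785 / 476.865 × 100 = 28.47%.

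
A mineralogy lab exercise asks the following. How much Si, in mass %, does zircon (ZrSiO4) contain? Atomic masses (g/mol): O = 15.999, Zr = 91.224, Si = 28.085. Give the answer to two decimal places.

Molar mass of ZrSiO4: 1×91.224 + 1×28.085 + 4×15.999 = 183.305 g/mol.
Mass of Si per formula unit: 1 × 28.085 = 28.085 g.
Weight fraction Si = 28.085 / 183.305 = 0.1532.

15.32 mass %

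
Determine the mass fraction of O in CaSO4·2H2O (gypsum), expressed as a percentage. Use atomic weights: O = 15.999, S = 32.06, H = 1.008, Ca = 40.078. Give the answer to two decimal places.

Molar mass of CaSO4·2H2O: 1·40.078 + 1·32.06 + 6·15.999 + 4·1.008 = 172.164 g/mol.
Mass of O per formula unit: 6 × 15.999 = 95.994 g.
Weight fraction O = 95.994 / 172.164 = 0.5576.

55.76 wt%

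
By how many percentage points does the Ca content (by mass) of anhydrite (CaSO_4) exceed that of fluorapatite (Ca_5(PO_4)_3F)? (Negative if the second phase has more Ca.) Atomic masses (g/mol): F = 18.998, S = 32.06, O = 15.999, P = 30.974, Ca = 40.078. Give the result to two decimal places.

-10.30 percentage points

Ca in CaSO_4: molar mass 136.134 g/mol; 1×40.078 = 40.078 g → 29.44 wt%.
Ca in Ca_5(PO_4)_3F: molar mass 504.298 g/mol; 5×40.078 = 200.390 g → 39.74 wt%.
Difference = 29.44 − 39.74 = -10.30 percentage points.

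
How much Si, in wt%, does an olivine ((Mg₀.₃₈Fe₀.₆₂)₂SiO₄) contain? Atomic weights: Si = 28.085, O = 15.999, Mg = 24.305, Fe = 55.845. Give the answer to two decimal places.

15.62 wt%

Molar mass of (Mg₀.₃₈Fe₀.₆₂)₂SiO₄: 0.76*24.305 + 1.24*55.845 + 1*28.085 + 4*15.999 = 179.801 g/mol.
Mass of Si per formula unit: 1 × 28.085 = 28.085 g.
Weight fraction Si = 28.085 / 179.801 = 0.1562.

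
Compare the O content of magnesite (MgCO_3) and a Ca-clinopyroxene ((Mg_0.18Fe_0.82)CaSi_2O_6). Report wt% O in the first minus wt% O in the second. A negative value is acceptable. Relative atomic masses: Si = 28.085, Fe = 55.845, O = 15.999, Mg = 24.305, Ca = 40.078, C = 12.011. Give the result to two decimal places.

M(MgCO_3) = 84.313 g/mol, so wt% O = 47.997/84.313 × 100 = 56.93%.
M((Mg_0.18Fe_0.82)CaSi_2O_6) = 242.410 g/mol, so wt% O = 95.994/242.410 × 100 = 39.60%.
56.93 − 39.60 = 17.33 pp.

17.33 percentage points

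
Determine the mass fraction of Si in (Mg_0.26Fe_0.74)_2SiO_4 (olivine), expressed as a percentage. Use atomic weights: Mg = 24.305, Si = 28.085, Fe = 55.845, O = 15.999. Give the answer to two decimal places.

Molar mass of (Mg_0.26Fe_0.74)_2SiO_4: 0.52·24.305 + 1.48·55.845 + 1·28.085 + 4·15.999 = 187.370 g/mol.
Mass of Si per formula unit: 1 × 28.085 = 28.085 g.
Weight fraction Si = 28.085 / 187.370 = 0.1499.

14.99 wt%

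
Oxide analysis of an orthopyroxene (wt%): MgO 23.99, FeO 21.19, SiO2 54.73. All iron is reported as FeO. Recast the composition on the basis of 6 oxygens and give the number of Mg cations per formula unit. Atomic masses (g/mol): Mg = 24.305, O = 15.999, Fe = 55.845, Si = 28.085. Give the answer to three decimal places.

MgO (M=40.304): mol = 0.59523; Mg = 0.59523, O = 0.59523.
FeO (M=71.844): mol = 0.29494; Fe = 0.29494, O = 0.29494.
SiO2 (M=60.083): mol = 0.91091; Si = 0.91091, O = 1.82182.
ΣO = 2.71199; factor = 6/ΣO = 2.21240.
Mg apfu = 0.59523 × 2.21240 = 1.317.

1.317 Mg apfu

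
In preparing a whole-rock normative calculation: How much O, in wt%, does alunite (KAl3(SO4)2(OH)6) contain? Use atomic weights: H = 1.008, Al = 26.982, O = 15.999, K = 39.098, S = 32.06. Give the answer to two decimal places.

Molar mass of KAl3(SO4)2(OH)6: 1·39.098 + 3·26.982 + 2·32.06 + 14·15.999 + 6·1.008 = 414.198 g/mol.
Mass of O per formula unit: 14 × 15.999 = 223.986 g.
Weight fraction O = 223.986 / 414.198 = 0.5408.

54.08 wt%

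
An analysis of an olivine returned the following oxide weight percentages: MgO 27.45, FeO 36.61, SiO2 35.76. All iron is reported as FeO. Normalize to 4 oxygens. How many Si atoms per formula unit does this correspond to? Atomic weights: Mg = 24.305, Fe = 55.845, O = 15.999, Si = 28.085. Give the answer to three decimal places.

1.000 Si apfu

MgO: 27.45/40.304 = 0.68107 mol → 0.68107 mol Mg, 0.68107 mol O.
FeO: 36.61/71.844 = 0.50958 mol → 0.50958 mol Fe, 0.50958 mol O.
SiO2: 35.76/60.083 = 0.59518 mol → 0.59518 mol Si, 1.19036 mol O.
Total oxygen = 2.38101 mol. Normalization factor = 4/2.38101 = 1.67996.
Si per 4 O = 0.59518 × 1.67996 = 1.000.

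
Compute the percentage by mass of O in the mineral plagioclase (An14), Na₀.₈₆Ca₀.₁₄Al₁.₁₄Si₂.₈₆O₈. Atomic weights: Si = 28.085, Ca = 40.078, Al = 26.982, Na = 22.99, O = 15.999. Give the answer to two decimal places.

Formula mass = 0.86×22.99 + 0.14×40.078 + 1.14×26.982 + 2.86×28.085 + 8×15.999 = 264.457 g/mol, of which 127.992 g is O.
So O makes up 127.992/264.457 = 0.4840 of the mass, i.e. 48.40%.

48.40 wt%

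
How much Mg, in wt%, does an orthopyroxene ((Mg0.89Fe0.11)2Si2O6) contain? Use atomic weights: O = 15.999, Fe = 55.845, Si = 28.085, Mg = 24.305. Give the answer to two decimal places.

20.83 wt%

Formula mass = 1.78*24.305 + 0.22*55.845 + 2*28.085 + 6*15.999 = 207.713 g/mol, of which 43.263 g is Mg.
So Mg makes up 43.263/207.713 = 0.2083 of the mass, i.e. 20.83%.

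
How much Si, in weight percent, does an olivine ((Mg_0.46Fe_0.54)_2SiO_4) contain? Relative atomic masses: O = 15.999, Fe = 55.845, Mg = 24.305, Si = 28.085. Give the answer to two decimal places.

M((Mg_0.46Fe_0.54)_2SiO_4) = 174.754 g/mol.
Si contributes 1 × 28.085 = 28.085 g per mole.
28.085/174.754 = 0.1607 → 16.07%.

16.07 weight percent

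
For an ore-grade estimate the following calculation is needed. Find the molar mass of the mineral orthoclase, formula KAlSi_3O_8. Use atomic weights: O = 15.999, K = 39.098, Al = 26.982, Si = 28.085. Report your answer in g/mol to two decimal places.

278.33 g/mol

M = 1*39.098 + 1*26.982 + 3*28.085 + 8*15.999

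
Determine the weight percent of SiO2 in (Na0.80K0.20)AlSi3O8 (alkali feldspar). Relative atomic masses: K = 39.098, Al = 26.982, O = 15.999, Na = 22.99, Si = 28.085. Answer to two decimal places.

67.91 wt%

Molar mass of (Na0.80K0.20)AlSi3O8 = 0.80×22.99 + 0.20×39.098 + 1×26.982 + 3×28.085 + 8×15.999 = 265.441 g/mol.
Each formula unit contains 3 Si, equivalent to 3/1 = 3.0000 mol SiO2.
M(SiO2) = 1×28.085 + 2×15.999 = 60.083 g/mol.
Mass of SiO2 per formula unit = 3.0000 × 60.083 = 180.249 g.
SiO2 wt% = 180.249 / 265.441 × 100 = 67.91%.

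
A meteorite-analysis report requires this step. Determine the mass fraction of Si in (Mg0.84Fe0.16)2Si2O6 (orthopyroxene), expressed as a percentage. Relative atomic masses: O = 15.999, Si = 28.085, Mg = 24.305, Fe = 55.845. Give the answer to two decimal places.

26.64 weight percent

M((Mg0.84Fe0.16)2Si2O6) = 210.867 g/mol.
Si contributes 2 × 28.085 = 56.170 g per mole.
56.170/210.867 = 0.2664 → 26.64%.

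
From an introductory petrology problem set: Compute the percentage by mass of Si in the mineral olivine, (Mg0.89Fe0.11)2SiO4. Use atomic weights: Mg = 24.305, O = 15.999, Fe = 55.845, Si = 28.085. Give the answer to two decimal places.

19.02 weight percent

M((Mg0.89Fe0.11)2SiO4) = 147.630 g/mol.
Si contributes 1 × 28.085 = 28.085 g per mole.
28.085/147.630 = 0.1902 → 19.02%.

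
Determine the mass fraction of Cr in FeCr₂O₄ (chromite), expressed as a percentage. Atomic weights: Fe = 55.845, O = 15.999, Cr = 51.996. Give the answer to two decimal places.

M(FeCr₂O₄) = 223.833 g/mol.
Cr contributes 2 × 51.996 = 103.992 g per mole.
103.992/223.833 = 0.4646 → 46.46%.

46.46 weight percent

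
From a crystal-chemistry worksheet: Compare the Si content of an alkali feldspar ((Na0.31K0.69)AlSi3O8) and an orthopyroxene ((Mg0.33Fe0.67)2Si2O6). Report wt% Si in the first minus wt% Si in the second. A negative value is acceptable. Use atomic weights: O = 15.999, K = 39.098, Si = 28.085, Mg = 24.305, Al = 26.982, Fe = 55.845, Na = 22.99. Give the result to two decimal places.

7.71 percentage points

First mineral: 84.255 g Si in 273.334 g formula = 30.82 wt% Si.
Second mineral: 56.170 g Si in 243.038 g formula = 23.11 wt% Si.
30.82% − 23.11% gives a difference of 7.71 percentage points.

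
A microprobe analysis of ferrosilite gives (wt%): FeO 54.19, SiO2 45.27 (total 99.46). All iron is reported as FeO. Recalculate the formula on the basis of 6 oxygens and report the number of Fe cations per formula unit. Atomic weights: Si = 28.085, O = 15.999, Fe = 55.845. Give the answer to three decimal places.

FeO: 54.19/71.844 = 0.75427 mol → 0.75427 mol Fe, 0.75427 mol O.
SiO2: 45.27/60.083 = 0.75346 mol → 0.75346 mol Si, 1.50692 mol O.
Total oxygen = 2.26119 mol. Normalization factor = 6/2.26119 = 2.65347.
Fe per 6 O = 0.75427 × 2.65347 = 2.001.

2.001 Fe apfu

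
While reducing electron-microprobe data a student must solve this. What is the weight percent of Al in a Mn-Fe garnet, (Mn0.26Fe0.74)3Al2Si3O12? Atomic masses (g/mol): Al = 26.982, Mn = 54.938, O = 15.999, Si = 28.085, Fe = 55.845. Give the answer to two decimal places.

M((Mn0.26Fe0.74)3Al2Si3O12) = 497.035 g/mol.
Al contributes 2 × 26.982 = 53.964 g per mole.
53.964/497.035 = 0.1086 → 10.86%.

10.86 wt%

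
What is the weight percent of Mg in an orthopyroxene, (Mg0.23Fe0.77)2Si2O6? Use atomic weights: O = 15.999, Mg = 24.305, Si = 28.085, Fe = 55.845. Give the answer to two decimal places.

M((Mg0.23Fe0.77)2Si2O6) = 249.346 g/mol.
Mg contributes 0.46 × 24.305 = 11.180 g per mole.
11.180/249.346 = 0.0448 → 4.48%.

4.48 wt%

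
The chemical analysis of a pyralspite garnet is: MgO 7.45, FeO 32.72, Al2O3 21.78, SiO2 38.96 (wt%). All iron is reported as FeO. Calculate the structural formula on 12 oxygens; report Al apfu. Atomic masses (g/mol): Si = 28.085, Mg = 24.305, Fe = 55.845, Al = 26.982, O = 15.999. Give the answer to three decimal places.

1.989 Al apfu

MgO: 7.45/40.304 = 0.18485 mol → 0.18485 mol Mg, 0.18485 mol O.
FeO: 32.72/71.844 = 0.45543 mol → 0.45543 mol Fe, 0.45543 mol O.
Al2O3: 21.78/101.961 = 0.21361 mol → 0.42722 mol Al, 0.64083 mol O.
SiO2: 38.96/60.083 = 0.64844 mol → 0.64844 mol Si, 1.29688 mol O.
Total oxygen = 2.57799 mol. Normalization factor = 12/2.57799 = 4.65479.
Al per 12 O = 0.42722 × 4.65479 = 1.989.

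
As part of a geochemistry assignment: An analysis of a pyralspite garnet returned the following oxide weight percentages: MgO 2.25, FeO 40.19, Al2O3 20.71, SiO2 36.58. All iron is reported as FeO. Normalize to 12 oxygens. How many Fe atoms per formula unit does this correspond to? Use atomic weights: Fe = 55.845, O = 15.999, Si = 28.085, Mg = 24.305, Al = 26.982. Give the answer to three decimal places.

2.749 Fe apfu

MgO: 2.25/40.304 = 0.05583 mol → 0.05583 mol Mg, 0.05583 mol O.
FeO: 40.19/71.844 = 0.55941 mol → 0.55941 mol Fe, 0.55941 mol O.
Al2O3: 20.71/101.961 = 0.20312 mol → 0.40624 mol Al, 0.60936 mol O.
SiO2: 36.58/60.083 = 0.60882 mol → 0.60882 mol Si, 1.21764 mol O.
Total oxygen = 2.44224 mol. Normalization factor = 12/2.44224 = 4.91352.
Fe per 12 O = 0.55941 × 4.91352 = 2.749.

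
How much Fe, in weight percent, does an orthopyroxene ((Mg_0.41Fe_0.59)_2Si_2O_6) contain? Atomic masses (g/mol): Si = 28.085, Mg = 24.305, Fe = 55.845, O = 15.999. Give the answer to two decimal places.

27.69 weight percent

Formula mass = 0.82·24.305 + 1.18·55.845 + 2·28.085 + 6·15.999 = 237.991 g/mol, of which 65.897 g is Fe.
So Fe makes up 65.897/237.991 = 0.2769 of the mass, i.e. 27.69%.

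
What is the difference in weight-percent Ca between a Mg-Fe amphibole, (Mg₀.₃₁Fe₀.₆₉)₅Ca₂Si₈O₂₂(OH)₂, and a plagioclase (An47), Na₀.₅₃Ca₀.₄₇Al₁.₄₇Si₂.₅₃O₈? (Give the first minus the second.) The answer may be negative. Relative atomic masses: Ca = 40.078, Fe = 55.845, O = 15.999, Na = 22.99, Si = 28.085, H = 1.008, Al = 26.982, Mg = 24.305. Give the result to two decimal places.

M((Mg₀.₃₁Fe₀.₆₉)₅Ca₂Si₈O₂₂(OH)₂) = 921.166 g/mol, so wt% Ca = 80.156/921.166 × 100 = 8.70%.
M(Na₀.₅₃Ca₀.₄₇Al₁.₄₇Si₂.₅₃O₈) = 269.732 g/mol, so wt% Ca = 18.837/269.732 × 100 = 6.98%.
8.70 − 6.98 = 1.72 pp.

1.72 percentage points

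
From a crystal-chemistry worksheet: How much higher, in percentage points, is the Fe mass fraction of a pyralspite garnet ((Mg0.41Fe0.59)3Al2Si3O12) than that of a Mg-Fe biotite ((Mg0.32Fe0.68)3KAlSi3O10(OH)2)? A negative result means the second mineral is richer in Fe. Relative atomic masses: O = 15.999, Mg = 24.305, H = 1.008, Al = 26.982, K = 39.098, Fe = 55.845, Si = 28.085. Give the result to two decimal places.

M((Mg0.41Fe0.59)3Al2Si3O12) = 458.948 g/mol, so wt% Fe = 98.846/458.948 × 100 = 21.54%.
M((Mg0.32Fe0.68)3KAlSi3O10(OH)2) = 481.596 g/mol, so wt% Fe = 113.924/481.596 × 100 = 23.66%.
21.54 − 23.66 = -2.12 pp.

-2.12 percentage points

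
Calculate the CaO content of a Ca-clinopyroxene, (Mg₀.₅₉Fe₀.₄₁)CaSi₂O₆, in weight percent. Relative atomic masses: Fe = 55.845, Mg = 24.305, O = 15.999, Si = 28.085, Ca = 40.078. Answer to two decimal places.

M((Mg₀.₅₉Fe₀.₄₁)CaSi₂O₆) = 229.478 g/mol; M(CaO) = 56.077 g/mol.
Moles CaO per formula unit = 1 Ca ÷ 1 = 1.0000.
CaO fraction = (1.0000 × 56.077) / 229.478 = 56.077/229.478 = 0.2444.

24.44 wt%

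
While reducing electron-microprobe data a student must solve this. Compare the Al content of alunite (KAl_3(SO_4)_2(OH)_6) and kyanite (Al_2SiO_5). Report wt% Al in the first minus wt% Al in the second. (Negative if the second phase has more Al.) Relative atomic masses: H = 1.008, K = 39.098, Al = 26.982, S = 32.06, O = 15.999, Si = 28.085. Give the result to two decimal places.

-13.76 percentage points

M(KAl_3(SO_4)_2(OH)_6) = 414.198 g/mol, so wt% Al = 80.946/414.198 × 100 = 19.54%.
M(Al_2SiO_5) = 162.044 g/mol, so wt% Al = 53.964/162.044 × 100 = 33.30%.
19.54 − 33.30 = -13.76 pp.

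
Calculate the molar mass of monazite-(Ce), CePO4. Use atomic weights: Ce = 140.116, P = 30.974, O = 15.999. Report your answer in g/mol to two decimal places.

235.09 g/mol

M = 1(140.116) + 1(30.974) + 4(15.999)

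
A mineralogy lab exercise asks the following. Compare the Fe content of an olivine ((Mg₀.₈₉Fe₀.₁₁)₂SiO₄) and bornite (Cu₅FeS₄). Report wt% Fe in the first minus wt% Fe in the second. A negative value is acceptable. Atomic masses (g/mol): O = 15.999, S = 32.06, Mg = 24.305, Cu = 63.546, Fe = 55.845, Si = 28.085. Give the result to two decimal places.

Fe in (Mg₀.₈₉Fe₀.₁₁)₂SiO₄: molar mass 147.630 g/mol; 0.22×55.845 = 12.286 g → 8.32 wt%.
Fe in Cu₅FeS₄: molar mass 501.815 g/mol; 1×55.845 = 55.845 g → 11.13 wt%.
Difference = 8.32 − 11.13 = -2.81 percentage points.

-2.81 percentage points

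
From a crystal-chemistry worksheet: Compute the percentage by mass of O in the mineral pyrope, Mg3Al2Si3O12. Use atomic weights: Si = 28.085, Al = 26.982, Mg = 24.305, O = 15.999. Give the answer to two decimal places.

Molar mass of Mg3Al2Si3O12: 3×24.305 + 2×26.982 + 3×28.085 + 12×15.999 = 403.122 g/mol.
Mass of O per formula unit: 12 × 15.999 = 191.988 g.
Weight fraction O = 191.988 / 403.122 = 0.4763.

47.63 mass %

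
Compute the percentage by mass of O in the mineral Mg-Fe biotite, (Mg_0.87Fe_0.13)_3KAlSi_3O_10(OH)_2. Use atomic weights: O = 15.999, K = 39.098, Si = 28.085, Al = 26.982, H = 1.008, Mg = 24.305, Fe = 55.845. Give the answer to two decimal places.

M((Mg_0.87Fe_0.13)_3KAlSi_3O_10(OH)_2) = 429.555 g/mol.
O contributes 12 × 15.999 = 191.988 g per mole.
191.988/429.555 = 0.4469 → 44.69%.

44.69 mass %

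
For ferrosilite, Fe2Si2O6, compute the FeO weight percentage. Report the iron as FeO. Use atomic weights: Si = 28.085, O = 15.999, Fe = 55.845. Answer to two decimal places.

M(Fe2Si2O6) = 263.854 g/mol; M(FeO) = 71.844 g/mol.
Moles FeO per formula unit = 2 Fe ÷ 1 = 2.0000.
FeO fraction = (2.0000 × 71.844) / 263.854 = 143.688/263.854 = 0.5446.

54.46 wt%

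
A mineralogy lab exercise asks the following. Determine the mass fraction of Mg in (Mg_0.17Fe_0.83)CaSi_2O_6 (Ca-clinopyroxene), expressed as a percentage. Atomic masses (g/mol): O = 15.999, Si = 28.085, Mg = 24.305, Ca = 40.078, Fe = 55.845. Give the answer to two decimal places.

Molar mass of (Mg_0.17Fe_0.83)CaSi_2O_6: 0.17·24.305 + 0.83·55.845 + 1·40.078 + 2·28.085 + 6·15.999 = 242.725 g/mol.
Mass of Mg per formula unit: 0.17 × 24.305 = 4.132 g.
Weight fraction Mg = 4.132 / 242.725 = 0.0170.

1.70 mass %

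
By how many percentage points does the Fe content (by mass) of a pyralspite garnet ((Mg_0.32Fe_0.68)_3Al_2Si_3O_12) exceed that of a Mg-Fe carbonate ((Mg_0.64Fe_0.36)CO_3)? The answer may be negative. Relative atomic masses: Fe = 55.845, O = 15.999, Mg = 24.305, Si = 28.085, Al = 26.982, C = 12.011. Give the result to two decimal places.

3.36 percentage points

M((Mg_0.32Fe_0.68)_3Al_2Si_3O_12) = 467.464 g/mol, so wt% Fe = 113.924/467.464 × 100 = 24.37%.
M((Mg_0.64Fe_0.36)CO_3) = 95.667 g/mol, so wt% Fe = 20.104/95.667 × 100 = 21.01%.
24.37 − 21.01 = 3.36 pp.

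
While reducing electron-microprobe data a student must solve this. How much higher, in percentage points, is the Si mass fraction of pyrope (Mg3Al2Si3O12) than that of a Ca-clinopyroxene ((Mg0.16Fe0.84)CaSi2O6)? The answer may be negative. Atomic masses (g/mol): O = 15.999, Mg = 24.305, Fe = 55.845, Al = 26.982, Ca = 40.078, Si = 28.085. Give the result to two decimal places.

M(Mg3Al2Si3O12) = 403.122 g/mol, so wt% Si = 84.255/403.122 × 100 = 20.90%.
M((Mg0.16Fe0.84)CaSi2O6) = 243.041 g/mol, so wt% Si = 56.170/243.041 × 100 = 23.11%.
20.90 − 23.11 = -2.21 pp.

-2.21 percentage points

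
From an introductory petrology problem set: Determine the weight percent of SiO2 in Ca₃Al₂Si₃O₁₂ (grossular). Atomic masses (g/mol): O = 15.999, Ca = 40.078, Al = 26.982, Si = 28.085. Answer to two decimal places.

Formula mass = 450.441 g/mol.
3 Si → 3.0000 mol SiO2 per formula unit; M(SiO2) = 60.083, so SiO2 mass = 180.249 g.
180.249/450.441 × 100 = 40.02 wt%.

40.02 wt%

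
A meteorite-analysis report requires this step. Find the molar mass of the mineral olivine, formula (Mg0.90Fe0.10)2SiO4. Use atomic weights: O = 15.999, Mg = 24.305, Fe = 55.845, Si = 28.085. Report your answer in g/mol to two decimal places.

Mg: 1.80 × 24.305 = 43.7490
Fe: 0.20 × 55.845 = 11.1690
Si: 1 × 28.085 = 28.0850
O: 4 × 15.999 = 63.9960
Summing the contributions gives the formula mass.

147.00 g/mol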